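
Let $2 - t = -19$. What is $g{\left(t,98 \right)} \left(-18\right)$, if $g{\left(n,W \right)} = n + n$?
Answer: $-756$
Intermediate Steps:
$t = 21$ ($t = 2 - -19 = 2 + 19 = 21$)
$g{\left(n,W \right)} = 2 n$
$g{\left(t,98 \right)} \left(-18\right) = 2 \cdot 21 \left(-18\right) = 42 \left(-18\right) = -756$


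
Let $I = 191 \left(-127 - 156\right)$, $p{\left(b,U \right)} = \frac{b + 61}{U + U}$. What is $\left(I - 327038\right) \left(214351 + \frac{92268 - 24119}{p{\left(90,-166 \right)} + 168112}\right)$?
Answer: $- \frac{4559221073429077641}{55813033} \approx -8.1687 \cdot 10^{10}$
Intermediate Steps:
$p{\left(b,U \right)} = \frac{61 + b}{2 U}$
$I = -54053$ ($I = 191 \left(-283\right) = -54053$)
$\left(I - 327038\right) \left(214351 + \frac{92268 - 24119}{p{\left(90,-166 \right)} + 168112}\right) = \left(-54053 - 327038\right) \left(214351 + \frac{92268 - 24119}{\frac{61 + 90}{2 \left(-166\right)} + 168112}\right) = - 381091 \left(214351 + \frac{68149}{\frac{1}{2} \left(- \frac{1}{166}\right) 151 + 168112}\right) = - 381091 \left(214351 + \frac{68149}{- \frac{151}{332} + 168112}\right) = - 381091 \left(214351 + \frac{68149}{\frac{55813033}{332}}\right) = - 381091 \left(214351 + 68149 \cdot \frac{332}{55813033}\right) = - 381091 \left(214351 + \frac{22625468}{55813033}\right) = \left(-381091\right) \frac{11963602062051}{55813033} = - \frac{4559221073429077641}{55813033}$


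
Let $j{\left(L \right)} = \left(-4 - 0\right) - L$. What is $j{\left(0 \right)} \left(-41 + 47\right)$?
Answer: $-24$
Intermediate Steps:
$j{\left(L \right)} = -4 - L$ ($j{\left(L \right)} = \left(-4 + 0\right) - L = -4 - L$)
$j{\left(0 \right)} \left(-41 + 47\right) = \left(-4 - 0\right) \left(-41 + 47\right) = \left(-4 + 0\right) 6 = \left(-4\right) 6 = -24$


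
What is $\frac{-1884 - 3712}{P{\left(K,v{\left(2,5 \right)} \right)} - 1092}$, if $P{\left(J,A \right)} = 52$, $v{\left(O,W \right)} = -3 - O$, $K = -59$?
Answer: $\frac{1399}{260} \approx 5.3808$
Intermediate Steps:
$\frac{-1884 - 3712}{P{\left(K,v{\left(2,5 \right)} \right)} - 1092} = \frac{-1884 - 3712}{52 - 1092} = - \frac{5596}{-1040} = \left(-5596\right) \left(- \frac{1}{1040}\right) = \frac{1399}{260}$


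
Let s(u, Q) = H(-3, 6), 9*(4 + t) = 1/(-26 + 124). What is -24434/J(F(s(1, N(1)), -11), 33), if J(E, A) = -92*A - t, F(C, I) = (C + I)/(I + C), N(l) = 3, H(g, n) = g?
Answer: 21550788/2674225 ≈ 8.0587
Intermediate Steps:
t = -3527/882 (t = -4 + 1/(9*(-26 + 124)) = -4 + (1/9)/98 = -4 + (1/9)*(1/98) = -4 + 1/882 = -3527/882 ≈ -3.9989)
s(u, Q) = -3
F(C, I) = 1 (F(C, I) = (C + I)/(C + I) = 1)
J(E, A) = 3527/882 - 92*A (J(E, A) = -92*A - 1*(-3527/882) = -92*A + 3527/882 = 3527/882 - 92*A)
-24434/J(F(s(1, N(1)), -11), 33) = -24434/(3527/882 - 92*33) = -24434/(3527/882 - 3036) = -24434/(-2674225/882) = -24434*(-882/2674225) = 21550788/2674225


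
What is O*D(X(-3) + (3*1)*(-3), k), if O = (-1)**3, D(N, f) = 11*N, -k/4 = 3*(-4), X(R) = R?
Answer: 132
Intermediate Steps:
k = 48 (k = -12*(-4) = -4*(-12) = 48)
O = -1
O*D(X(-3) + (3*1)*(-3), k) = -11*(-3 + (3*1)*(-3)) = -11*(-3 + 3*(-3)) = -11*(-3 - 9) = -11*(-12) = -1*(-132) = 132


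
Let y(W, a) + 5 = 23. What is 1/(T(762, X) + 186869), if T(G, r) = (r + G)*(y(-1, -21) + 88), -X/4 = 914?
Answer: -1/119895 ≈ -8.3406e-6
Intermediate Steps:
X = -3656 (X = -4*914 = -3656)
y(W, a) = 18 (y(W, a) = -5 + 23 = 18)
T(G, r) = 106*G + 106*r (T(G, r) = (r + G)*(18 + 88) = (G + r)*106 = 106*G + 106*r)
1/(T(762, X) + 186869) = 1/((106*762 + 106*(-3656)) + 186869) = 1/((80772 - 387536) + 186869) = 1/(-306764 + 186869) = 1/(-119895) = -1/119895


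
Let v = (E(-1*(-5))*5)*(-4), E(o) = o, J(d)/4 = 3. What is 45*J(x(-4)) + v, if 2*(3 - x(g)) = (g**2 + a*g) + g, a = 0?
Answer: 440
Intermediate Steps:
x(g) = 3 - g/2 - g**2/2 (x(g) = 3 - ((g**2 + 0*g) + g)/2 = 3 - ((g**2 + 0) + g)/2 = 3 - (g**2 + g)/2 = 3 - (g + g**2)/2 = 3 + (-g/2 - g**2/2) = 3 - g/2 - g**2/2)
J(d) = 12 (J(d) = 4*3 = 12)
v = -100 (v = (-1*(-5)*5)*(-4) = (5*5)*(-4) = 25*(-4) = -100)
45*J(x(-4)) + v = 45*12 - 100 = 540 - 100 = 440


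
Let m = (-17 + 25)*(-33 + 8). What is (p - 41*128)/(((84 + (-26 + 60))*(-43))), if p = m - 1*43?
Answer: 5491/5074 ≈ 1.0822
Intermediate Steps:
m = -200 (m = 8*(-25) = -200)
p = -243 (p = -200 - 1*43 = -200 - 43 = -243)
(p - 41*128)/(((84 + (-26 + 60))*(-43))) = (-243 - 41*128)/(((84 + (-26 + 60))*(-43))) = (-243 - 5248)/(((84 + 34)*(-43))) = -5491/(118*(-43)) = -5491/(-5074) = -5491*(-1/5074) = 5491/5074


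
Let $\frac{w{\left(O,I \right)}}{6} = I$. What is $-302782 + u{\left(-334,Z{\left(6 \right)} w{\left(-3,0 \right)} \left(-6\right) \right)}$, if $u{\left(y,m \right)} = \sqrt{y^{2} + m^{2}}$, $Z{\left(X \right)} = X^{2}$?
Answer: $-302448$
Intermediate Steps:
$w{\left(O,I \right)} = 6 I$
$u{\left(y,m \right)} = \sqrt{m^{2} + y^{2}}$
$-302782 + u{\left(-334,Z{\left(6 \right)} w{\left(-3,0 \right)} \left(-6\right) \right)} = -302782 + \sqrt{\left(6^{2} \cdot 6 \cdot 0 \left(-6\right)\right)^{2} + \left(-334\right)^{2}} = -302782 + \sqrt{\left(36 \cdot 0 \left(-6\right)\right)^{2} + 111556} = -302782 + \sqrt{\left(0 \left(-6\right)\right)^{2} + 111556} = -302782 + \sqrt{0^{2} + 111556} = -302782 + \sqrt{0 + 111556} = -302782 + \sqrt{111556} = -302782 + 334 = -302448$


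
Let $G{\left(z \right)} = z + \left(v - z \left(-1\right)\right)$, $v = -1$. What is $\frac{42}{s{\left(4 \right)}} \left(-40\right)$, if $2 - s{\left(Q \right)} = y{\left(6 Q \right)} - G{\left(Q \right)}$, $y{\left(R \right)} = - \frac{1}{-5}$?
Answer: $- \frac{2100}{11} \approx -190.91$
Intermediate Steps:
$y{\left(R \right)} = \frac{1}{5}$ ($y{\left(R \right)} = \left(-1\right) \left(- \frac{1}{5}\right) = \frac{1}{5}$)
$G{\left(z \right)} = -1 + 2 z$ ($G{\left(z \right)} = z - \left(1 + z \left(-1\right)\right) = z - \left(1 - z\right) = z + \left(-1 + z\right) = -1 + 2 z$)
$s{\left(Q \right)} = \frac{4}{5} + 2 Q$ ($s{\left(Q \right)} = 2 - \left(\frac{1}{5} - \left(-1 + 2 Q\right)\right) = 2 - \left(\frac{6}{5} - 2 Q\right) = 2 + \left(- \frac{6}{5} + 2 Q\right) = \frac{4}{5} + 2 Q$)
$\frac{42}{s{\left(4 \right)}} \left(-40\right) = \frac{42}{\frac{4}{5} + 2 \cdot 4} \left(-40\right) = \frac{42}{\frac{4}{5} + 8} \left(-40\right) = \frac{42}{\frac{44}{5}} \left(-40\right) = 42 \cdot \frac{5}{44} \left(-40\right) = \frac{105}{22} \left(-40\right) = - \frac{2100}{11}$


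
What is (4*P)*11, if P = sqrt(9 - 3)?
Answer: 44*sqrt(6) ≈ 107.78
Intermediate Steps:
P = sqrt(6) ≈ 2.4495
(4*P)*11 = (4*sqrt(6))*11 = 44*sqrt(6)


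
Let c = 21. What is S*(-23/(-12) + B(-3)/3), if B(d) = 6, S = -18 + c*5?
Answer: 1363/4 ≈ 340.75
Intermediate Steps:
S = 87 (S = -18 + 21*5 = -18 + 105 = 87)
S*(-23/(-12) + B(-3)/3) = 87*(-23/(-12) + 6/3) = 87*(-23*(-1/12) + 6*(1/3)) = 87*(23/12 + 2) = 87*(47/12) = 1363/4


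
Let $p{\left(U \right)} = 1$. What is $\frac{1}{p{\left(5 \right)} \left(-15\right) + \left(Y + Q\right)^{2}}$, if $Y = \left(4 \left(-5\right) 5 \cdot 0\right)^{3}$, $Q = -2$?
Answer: $- \frac{1}{11} \approx -0.090909$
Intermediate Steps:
$Y = 0$ ($Y = \left(\left(-20\right) 5 \cdot 0\right)^{3} = \left(\left(-100\right) 0\right)^{3} = 0^{3} = 0$)
$\frac{1}{p{\left(5 \right)} \left(-15\right) + \left(Y + Q\right)^{2}} = \frac{1}{1 \left(-15\right) + \left(0 - 2\right)^{2}} = \frac{1}{-15 + \left(-2\right)^{2}} = \frac{1}{-15 + 4} = \frac{1}{-11} = - \frac{1}{11}$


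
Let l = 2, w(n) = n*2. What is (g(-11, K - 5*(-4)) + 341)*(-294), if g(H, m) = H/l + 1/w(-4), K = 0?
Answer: -394401/4 ≈ -98600.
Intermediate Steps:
w(n) = 2*n
g(H, m) = -⅛ + H/2 (g(H, m) = H/2 + 1/(2*(-4)) = H*(½) + 1/(-8) = H/2 + 1*(-⅛) = H/2 - ⅛ = -⅛ + H/2)
(g(-11, K - 5*(-4)) + 341)*(-294) = ((-⅛ + (½)*(-11)) + 341)*(-294) = ((-⅛ - 11/2) + 341)*(-294) = (-45/8 + 341)*(-294) = (2683/8)*(-294) = -394401/4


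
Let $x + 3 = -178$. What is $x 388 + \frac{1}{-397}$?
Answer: $- \frac{27880517}{397} \approx -70228.0$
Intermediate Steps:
$x = -181$ ($x = -3 - 178 = -181$)
$x 388 + \frac{1}{-397} = \left(-181\right) 388 + \frac{1}{-397} = -70228 - \frac{1}{397} = - \frac{27880517}{397}$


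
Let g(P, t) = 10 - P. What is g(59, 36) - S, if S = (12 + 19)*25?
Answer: -824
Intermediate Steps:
S = 775 (S = 31*25 = 775)
g(59, 36) - S = (10 - 1*59) - 1*775 = (10 - 59) - 775 = -49 - 775 = -824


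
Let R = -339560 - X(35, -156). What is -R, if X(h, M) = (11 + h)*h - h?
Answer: 341135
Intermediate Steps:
X(h, M) = -h + h*(11 + h) (X(h, M) = h*(11 + h) - h = -h + h*(11 + h))
R = -341135 (R = -339560 - 35*(10 + 35) = -339560 - 35*45 = -339560 - 1*1575 = -339560 - 1575 = -341135)
-R = -1*(-341135) = 341135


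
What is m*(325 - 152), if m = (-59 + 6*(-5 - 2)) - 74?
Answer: -30275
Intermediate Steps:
m = -175 (m = (-59 + 6*(-7)) - 74 = (-59 - 42) - 74 = -101 - 74 = -175)
m*(325 - 152) = -175*(325 - 152) = -175*173 = -30275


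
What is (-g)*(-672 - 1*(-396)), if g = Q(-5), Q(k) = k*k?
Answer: 6900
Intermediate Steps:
Q(k) = k²
g = 25 (g = (-5)² = 25)
(-g)*(-672 - 1*(-396)) = (-1*25)*(-672 - 1*(-396)) = -25*(-672 + 396) = -25*(-276) = 6900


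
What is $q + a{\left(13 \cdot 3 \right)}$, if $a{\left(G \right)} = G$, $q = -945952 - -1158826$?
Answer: $212913$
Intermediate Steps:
$q = 212874$ ($q = -945952 + 1158826 = 212874$)
$q + a{\left(13 \cdot 3 \right)} = 212874 + 13 \cdot 3 = 212874 + 39 = 212913$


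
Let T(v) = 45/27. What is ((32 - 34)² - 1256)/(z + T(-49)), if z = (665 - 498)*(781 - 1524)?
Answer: 1878/186119 ≈ 0.010090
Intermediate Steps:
T(v) = 5/3 (T(v) = 45*(1/27) = 5/3)
z = -124081 (z = 167*(-743) = -124081)
((32 - 34)² - 1256)/(z + T(-49)) = ((32 - 34)² - 1256)/(-124081 + 5/3) = ((-2)² - 1256)/(-372238/3) = (4 - 1256)*(-3/372238) = -1252*(-3/372238) = 1878/186119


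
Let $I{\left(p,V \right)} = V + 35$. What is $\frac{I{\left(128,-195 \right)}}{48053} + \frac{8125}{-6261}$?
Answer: $- \frac{391432385}{300859833} \approx -1.301$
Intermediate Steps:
$I{\left(p,V \right)} = 35 + V$
$\frac{I{\left(128,-195 \right)}}{48053} + \frac{8125}{-6261} = \frac{35 - 195}{48053} + \frac{8125}{-6261} = \left(-160\right) \frac{1}{48053} + 8125 \left(- \frac{1}{6261}\right) = - \frac{160}{48053} - \frac{8125}{6261} = - \frac{391432385}{300859833}$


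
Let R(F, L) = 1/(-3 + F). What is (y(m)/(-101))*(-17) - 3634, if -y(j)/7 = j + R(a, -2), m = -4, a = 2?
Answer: -366439/101 ≈ -3628.1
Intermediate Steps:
y(j) = 7 - 7*j (y(j) = -7*(j + 1/(-3 + 2)) = -7*(j + 1/(-1)) = -7*(j - 1) = -7*(-1 + j) = 7 - 7*j)
(y(m)/(-101))*(-17) - 3634 = ((7 - 7*(-4))/(-101))*(-17) - 3634 = ((7 + 28)*(-1/101))*(-17) - 3634 = (35*(-1/101))*(-17) - 3634 = -35/101*(-17) - 3634 = 595/101 - 3634 = -366439/101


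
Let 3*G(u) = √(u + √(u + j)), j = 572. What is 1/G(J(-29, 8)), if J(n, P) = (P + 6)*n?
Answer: -3*I/√(406 - √166) ≈ -0.15131*I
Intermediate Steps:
J(n, P) = n*(6 + P) (J(n, P) = (6 + P)*n = n*(6 + P))
G(u) = √(u + √(572 + u))/3 (G(u) = √(u + √(u + 572))/3 = √(u + √(572 + u))/3)
1/G(J(-29, 8)) = 1/(√(-29*(6 + 8) + √(572 - 29*(6 + 8)))/3) = 1/(√(-29*14 + √(572 - 29*14))/3) = 1/(√(-406 + √(572 - 406))/3) = 1/(√(-406 + √166)/3) = 3/√(-406 + √166)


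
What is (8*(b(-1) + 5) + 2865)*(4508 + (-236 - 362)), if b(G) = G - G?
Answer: 11358550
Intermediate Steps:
b(G) = 0
(8*(b(-1) + 5) + 2865)*(4508 + (-236 - 362)) = (8*(0 + 5) + 2865)*(4508 + (-236 - 362)) = (8*5 + 2865)*(4508 - 598) = (40 + 2865)*3910 = 2905*3910 = 11358550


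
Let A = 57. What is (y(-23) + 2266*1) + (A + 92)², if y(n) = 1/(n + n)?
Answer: 1125481/46 ≈ 24467.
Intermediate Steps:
y(n) = 1/(2*n)
(y(-23) + 2266*1) + (A + 92)² = ((½)/(-23) + 2266*1) + (57 + 92)² = ((½)*(-1/23) + 2266) + 149² = (-1/46 + 2266) + 22201 = 104235/46 + 22201 = 1125481/46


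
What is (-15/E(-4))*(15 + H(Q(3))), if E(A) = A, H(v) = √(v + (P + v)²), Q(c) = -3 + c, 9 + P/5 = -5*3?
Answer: 2025/4 ≈ 506.25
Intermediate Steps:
P = -120 (P = -45 + 5*(-5*3) = -45 + 5*(-15) = -45 - 75 = -120)
H(v) = √(v + (-120 + v)²)
(-15/E(-4))*(15 + H(Q(3))) = (-15/(-4))*(15 + √((-3 + 3) + (-120 + (-3 + 3))²)) = (-15*(-¼))*(15 + √(0 + (-120 + 0)²)) = 15*(15 + √(0 + (-120)²))/4 = 15*(15 + √(0 + 14400))/4 = 15*(15 + √14400)/4 = 15*(15 + 120)/4 = (15/4)*135 = 2025/4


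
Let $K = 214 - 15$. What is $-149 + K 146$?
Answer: $28905$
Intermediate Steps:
$K = 199$
$-149 + K 146 = -149 + 199 \cdot 146 = -149 + 29054 = 28905$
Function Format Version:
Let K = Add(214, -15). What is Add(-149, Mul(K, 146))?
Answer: 28905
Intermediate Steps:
K = 199
Add(-149, Mul(K, 146)) = Add(-149, Mul(199, 146)) = Add(-149, 29054) = 28905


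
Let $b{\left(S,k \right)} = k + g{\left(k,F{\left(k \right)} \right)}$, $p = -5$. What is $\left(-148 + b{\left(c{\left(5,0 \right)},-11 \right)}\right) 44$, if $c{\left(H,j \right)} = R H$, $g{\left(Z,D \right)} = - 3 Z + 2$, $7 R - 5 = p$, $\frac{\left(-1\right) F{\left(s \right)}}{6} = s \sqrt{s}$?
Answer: $-5456$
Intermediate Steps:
$F{\left(s \right)} = - 6 s^{\frac{3}{2}}$ ($F{\left(s \right)} = - 6 s \sqrt{s} = - 6 s^{\frac{3}{2}}$)
$R = 0$ ($R = \frac{5}{7} + \frac{1}{7} \left(-5\right) = \frac{5}{7} - \frac{5}{7} = 0$)
$g{\left(Z,D \right)} = 2 - 3 Z$
$c{\left(H,j \right)} = 0$ ($c{\left(H,j \right)} = 0 H = 0$)
$b{\left(S,k \right)} = 2 - 2 k$ ($b{\left(S,k \right)} = k - \left(-2 + 3 k\right) = 2 - 2 k$)
$\left(-148 + b{\left(c{\left(5,0 \right)},-11 \right)}\right) 44 = \left(-148 + \left(2 - -22\right)\right) 44 = \left(-148 + \left(2 + 22\right)\right) 44 = \left(-148 + 24\right) 44 = \left(-124\right) 44 = -5456$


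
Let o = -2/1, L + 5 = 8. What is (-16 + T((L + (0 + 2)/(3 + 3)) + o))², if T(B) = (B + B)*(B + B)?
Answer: 6400/81 ≈ 79.012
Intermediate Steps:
L = 3 (L = -5 + 8 = 3)
o = -2 (o = -2*1 = -2)
T(B) = 4*B² (T(B) = (2*B)*(2*B) = 4*B²)
(-16 + T((L + (0 + 2)/(3 + 3)) + o))² = (-16 + 4*((3 + (0 + 2)/(3 + 3)) - 2)²)² = (-16 + 4*((3 + 2/6) - 2)²)² = (-16 + 4*((3 + 2*(⅙)) - 2)²)² = (-16 + 4*((3 + ⅓) - 2)²)² = (-16 + 4*(10/3 - 2)²)² = (-16 + 4*(4/3)²)² = (-16 + 4*(16/9))² = (-16 + 64/9)² = (-80/9)² = 6400/81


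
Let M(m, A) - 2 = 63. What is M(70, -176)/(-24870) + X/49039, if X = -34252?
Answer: -171006955/243919986 ≈ -0.70108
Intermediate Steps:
M(m, A) = 65 (M(m, A) = 2 + 63 = 65)
M(70, -176)/(-24870) + X/49039 = 65/(-24870) - 34252/49039 = 65*(-1/24870) - 34252*1/49039 = -13/4974 - 34252/49039 = -171006955/243919986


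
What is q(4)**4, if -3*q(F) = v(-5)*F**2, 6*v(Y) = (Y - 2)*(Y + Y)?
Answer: 98344960000/6561 ≈ 1.4989e+7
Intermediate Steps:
v(Y) = Y*(-2 + Y)/3 (v(Y) = ((Y - 2)*(Y + Y))/6 = ((-2 + Y)*(2*Y))/6 = (2*Y*(-2 + Y))/6 = Y*(-2 + Y)/3)
q(F) = -35*F**2/9 (q(F) = -(1/3)*(-5)*(-2 - 5)*F**2/3 = -(1/3)*(-5)*(-7)*F**2/3 = -35*F**2/9)
q(4)**4 = (-35/9*4**2)**4 = (-35/9*16)**4 = (-560/9)**4 = 98344960000/6561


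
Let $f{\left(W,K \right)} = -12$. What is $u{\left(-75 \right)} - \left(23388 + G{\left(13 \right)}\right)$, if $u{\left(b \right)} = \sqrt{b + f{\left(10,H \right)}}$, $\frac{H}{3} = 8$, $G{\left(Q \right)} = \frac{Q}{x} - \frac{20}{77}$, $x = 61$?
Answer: $- \frac{109853217}{4697} + i \sqrt{87} \approx -23388.0 + 9.3274 i$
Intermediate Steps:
$G{\left(Q \right)} = - \frac{20}{77} + \frac{Q}{61}$ ($G{\left(Q \right)} = \frac{Q}{61} - \frac{20}{77} = - \frac{20}{77} + \frac{Q}{61}$)
$H = 24$ ($H = 3 \cdot 8 = 24$)
$u{\left(b \right)} = \sqrt{-12 + b}$ ($u{\left(b \right)} = \sqrt{b - 12} = \sqrt{-12 + b}$)
$u{\left(-75 \right)} - \left(23388 + G{\left(13 \right)}\right) = \sqrt{-12 - 75} - \left(\frac{1800856}{77} + \frac{13}{61}\right) = \sqrt{-87} - \frac{109853217}{4697} = i \sqrt{87} - \frac{109853217}{4697} = - \frac{109853217}{4697} + i \sqrt{87}$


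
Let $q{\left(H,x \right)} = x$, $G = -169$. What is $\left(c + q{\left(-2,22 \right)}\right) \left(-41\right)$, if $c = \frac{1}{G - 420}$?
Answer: $- \frac{531237}{589} \approx -901.93$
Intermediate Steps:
$c = - \frac{1}{589}$ ($c = \frac{1}{-169 - 420} = \frac{1}{-589} = - \frac{1}{589} \approx -0.0016978$)
$\left(c + q{\left(-2,22 \right)}\right) \left(-41\right) = \left(- \frac{1}{589} + 22\right) \left(-41\right) = \frac{12957}{589} \left(-41\right) = - \frac{531237}{589}$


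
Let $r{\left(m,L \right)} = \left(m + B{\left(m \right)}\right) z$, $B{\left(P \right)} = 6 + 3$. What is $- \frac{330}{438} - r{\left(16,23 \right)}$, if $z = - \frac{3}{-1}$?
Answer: $- \frac{5530}{73} \approx -75.753$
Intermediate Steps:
$z = 3$ ($z = \left(-3\right) \left(-1\right) = 3$)
$B{\left(P \right)} = 9$
$r{\left(m,L \right)} = 27 + 3 m$ ($r{\left(m,L \right)} = \left(m + 9\right) 3 = \left(9 + m\right) 3 = 27 + 3 m$)
$- \frac{330}{438} - r{\left(16,23 \right)} = - \frac{330}{438} - \left(27 + 3 \cdot 16\right) = \left(-330\right) \frac{1}{438} - \left(27 + 48\right) = - \frac{55}{73} - 75 = - \frac{5530}{73}$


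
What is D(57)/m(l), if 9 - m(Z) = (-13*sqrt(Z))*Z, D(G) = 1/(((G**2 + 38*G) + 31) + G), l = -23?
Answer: 9/11315840912 + 299*I*sqrt(23)/11315840912 ≈ 7.9535e-10 + 1.2672e-7*I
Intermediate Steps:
D(G) = 1/(31 + G**2 + 39*G) (D(G) = 1/((31 + G**2 + 38*G) + G) = 1/(31 + G**2 + 39*G))
m(Z) = 9 + 13*Z**(3/2) (m(Z) = 9 - (-13*sqrt(Z))*Z = 9 - (-13)*Z**(3/2) = 9 + 13*Z**(3/2))
D(57)/m(l) = 1/((31 + 57**2 + 39*57)*(9 + 13*(-23)**(3/2))) = 1/((31 + 3249 + 2223)*(9 + 13*(-23*I*sqrt(23)))) = 1/(5503*(9 - 299*I*sqrt(23)))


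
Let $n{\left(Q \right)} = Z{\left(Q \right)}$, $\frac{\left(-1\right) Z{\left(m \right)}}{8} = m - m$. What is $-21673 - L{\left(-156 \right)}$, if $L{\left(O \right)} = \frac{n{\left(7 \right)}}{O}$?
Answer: $-21673$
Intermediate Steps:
$Z{\left(m \right)} = 0$ ($Z{\left(m \right)} = - 8 \left(m - m\right) = \left(-8\right) 0 = 0$)
$n{\left(Q \right)} = 0$
$L{\left(O \right)} = 0$ ($L{\left(O \right)} = \frac{0}{O} = 0$)
$-21673 - L{\left(-156 \right)} = -21673 - 0 = -21673 + 0 = -21673$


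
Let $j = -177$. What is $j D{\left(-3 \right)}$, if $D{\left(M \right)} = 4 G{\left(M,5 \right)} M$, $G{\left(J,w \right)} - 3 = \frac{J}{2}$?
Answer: $3186$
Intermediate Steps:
$G{\left(J,w \right)} = 3 + \frac{J}{2}$
$D{\left(M \right)} = M \left(12 + 2 M\right)$ ($D{\left(M \right)} = 4 \left(3 + \frac{M}{2}\right) M = \left(12 + 2 M\right) M = M \left(12 + 2 M\right)$)
$j D{\left(-3 \right)} = - 177 \cdot 2 \left(-3\right) \left(6 - 3\right) = - 177 \cdot 2 \left(-3\right) 3 = \left(-177\right) \left(-18\right) = 3186$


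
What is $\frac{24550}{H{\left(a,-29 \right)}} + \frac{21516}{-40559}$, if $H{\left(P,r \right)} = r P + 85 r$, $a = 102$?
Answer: $- \frac{1112404718}{219951457} \approx -5.0575$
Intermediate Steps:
$H{\left(P,r \right)} = 85 r + P r$ ($H{\left(P,r \right)} = P r + 85 r = 85 r + P r$)
$\frac{24550}{H{\left(a,-29 \right)}} + \frac{21516}{-40559} = \frac{24550}{\left(-29\right) \left(85 + 102\right)} + \frac{21516}{-40559} = \frac{24550}{\left(-29\right) 187} + 21516 \left(- \frac{1}{40559}\right) = \frac{24550}{-5423} - \frac{21516}{40559} = 24550 \left(- \frac{1}{5423}\right) - \frac{21516}{40559} = - \frac{24550}{5423} - \frac{21516}{40559} = - \frac{1112404718}{219951457}$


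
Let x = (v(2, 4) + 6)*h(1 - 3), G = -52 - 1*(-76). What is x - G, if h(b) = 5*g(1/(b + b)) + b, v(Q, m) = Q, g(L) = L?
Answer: -50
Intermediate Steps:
G = 24 (G = -52 + 76 = 24)
h(b) = b + 5/(2*b) (h(b) = 5/(b + b) + b = 5/((2*b)) + b = 5*(1/(2*b)) + b = 5/(2*b) + b = b + 5/(2*b))
x = -26 (x = (2 + 6)*((1 - 3) + 5/(2*(1 - 3))) = 8*(-2 + (5/2)/(-2)) = 8*(-2 + (5/2)*(-½)) = 8*(-2 - 5/4) = 8*(-13/4) = -26)
x - G = -26 - 1*24 = -26 - 24 = -50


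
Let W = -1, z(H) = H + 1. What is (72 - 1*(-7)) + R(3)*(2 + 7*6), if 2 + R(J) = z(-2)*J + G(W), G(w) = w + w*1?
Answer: -229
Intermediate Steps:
z(H) = 1 + H
G(w) = 2*w (G(w) = w + w = 2*w)
R(J) = -4 - J (R(J) = -2 + ((1 - 2)*J + 2*(-1)) = -2 + (-J - 2) = -2 + (-2 - J) = -4 - J)
(72 - 1*(-7)) + R(3)*(2 + 7*6) = (72 - 1*(-7)) + (-4 - 1*3)*(2 + 7*6) = (72 + 7) + (-4 - 3)*(2 + 42) = 79 - 7*44 = 79 - 308 = -229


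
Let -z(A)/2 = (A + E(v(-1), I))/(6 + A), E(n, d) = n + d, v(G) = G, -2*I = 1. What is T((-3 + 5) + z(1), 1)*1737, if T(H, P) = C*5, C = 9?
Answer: 78165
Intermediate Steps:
I = -½ (I = -½*1 = -½ ≈ -0.50000)
E(n, d) = d + n
z(A) = -2*(-3/2 + A)/(6 + A) (z(A) = -2*(A + (-½ - 1))/(6 + A) = -2*(A - 3/2)/(6 + A) = -2*(-3/2 + A)/(6 + A))
T(H, P) = 45 (T(H, P) = 9*5 = 45)
T((-3 + 5) + z(1), 1)*1737 = 45*1737 = 78165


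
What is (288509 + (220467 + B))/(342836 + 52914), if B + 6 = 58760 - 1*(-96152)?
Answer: 331941/197875 ≈ 1.6775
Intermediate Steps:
B = 154906 (B = -6 + (58760 - 1*(-96152)) = -6 + (58760 + 96152) = -6 + 154912 = 154906)
(288509 + (220467 + B))/(342836 + 52914) = (288509 + (220467 + 154906))/(342836 + 52914) = (288509 + 375373)/395750 = 663882*(1/395750) = 331941/197875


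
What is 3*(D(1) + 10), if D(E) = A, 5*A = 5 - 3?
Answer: 156/5 ≈ 31.200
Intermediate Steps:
A = ⅖ (A = (5 - 3)/5 = (⅕)*2 = ⅖ ≈ 0.40000)
D(E) = ⅖
3*(D(1) + 10) = 3*(⅖ + 10) = 3*(52/5) = 156/5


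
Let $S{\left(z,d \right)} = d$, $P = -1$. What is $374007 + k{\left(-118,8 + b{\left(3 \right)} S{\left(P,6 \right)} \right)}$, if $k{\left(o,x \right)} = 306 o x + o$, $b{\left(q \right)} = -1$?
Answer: $301673$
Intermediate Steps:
$k{\left(o,x \right)} = o + 306 o x$ ($k{\left(o,x \right)} = 306 o x + o = o + 306 o x$)
$374007 + k{\left(-118,8 + b{\left(3 \right)} S{\left(P,6 \right)} \right)} = 374007 - 118 \left(1 + 306 \left(8 - 6\right)\right) = 374007 - 118 \left(1 + 306 \cdot 2\right) = 374007 - 118 \left(1 + 612\right) = 374007 - 72334 = 301673$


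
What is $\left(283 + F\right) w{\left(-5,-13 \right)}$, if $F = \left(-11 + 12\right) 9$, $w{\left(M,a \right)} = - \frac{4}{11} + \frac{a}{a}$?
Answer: $\frac{2044}{11} \approx 185.82$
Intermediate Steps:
$w{\left(M,a \right)} = \frac{7}{11}$ ($w{\left(M,a \right)} = \left(-4\right) \frac{1}{11} + 1 = - \frac{4}{11} + 1 = \frac{7}{11}$)
$F = 9$ ($F = 1 \cdot 9 = 9$)
$\left(283 + F\right) w{\left(-5,-13 \right)} = \left(283 + 9\right) \frac{7}{11} = 292 \cdot \frac{7}{11} = \frac{2044}{11}$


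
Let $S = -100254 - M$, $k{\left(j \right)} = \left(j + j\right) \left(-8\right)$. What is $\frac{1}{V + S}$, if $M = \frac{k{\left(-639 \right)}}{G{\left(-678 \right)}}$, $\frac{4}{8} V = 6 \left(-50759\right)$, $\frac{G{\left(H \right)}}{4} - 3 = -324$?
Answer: $- \frac{107}{75900882} \approx -1.4097 \cdot 10^{-6}$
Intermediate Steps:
$G{\left(H \right)} = -1284$ ($G{\left(H \right)} = 12 + 4 \left(-324\right) = 12 - 1296 = -1284$)
$k{\left(j \right)} = - 16 j$ ($k{\left(j \right)} = 2 j \left(-8\right) = - 16 j$)
$V = -609108$ ($V = 2 \cdot 6 \left(-50759\right) = 2 \left(-304554\right) = -609108$)
$M = - \frac{852}{107}$ ($M = \frac{\left(-16\right) \left(-639\right)}{-1284} = 10224 \left(- \frac{1}{1284}\right) = - \frac{852}{107} \approx -7.9626$)
$S = - \frac{10726326}{107}$ ($S = -100254 - - \frac{852}{107} = -100254 + \frac{852}{107} = - \frac{10726326}{107} \approx -1.0025 \cdot 10^{5}$)
$\frac{1}{V + S} = \frac{1}{-609108 - \frac{10726326}{107}} = \frac{1}{- \frac{75900882}{107}} = - \frac{107}{75900882}$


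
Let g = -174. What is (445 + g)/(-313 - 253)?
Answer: -271/566 ≈ -0.47880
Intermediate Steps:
(445 + g)/(-313 - 253) = (445 - 174)/(-313 - 253) = 271/(-566) = 271*(-1/566) = -271/566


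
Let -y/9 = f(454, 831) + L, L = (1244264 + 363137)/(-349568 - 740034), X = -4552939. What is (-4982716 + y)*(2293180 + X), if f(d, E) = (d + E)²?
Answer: 2124346912662786609/47374 ≈ 4.4842e+13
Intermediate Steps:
f(d, E) = (E + d)²
L = -69887/47374 (L = 1607401/(-1089602) = 1607401*(-1/1089602) = -69887/47374 ≈ -1.4752)
y = -704025569367/47374 (y = -9*((831 + 454)² - 69887/47374) = -9*(1285² - 69887/47374) = -9*(1651225 - 69887/47374) = -9*78225063263/47374 = -704025569367/47374 ≈ -1.4861e+7)
(-4982716 + y)*(2293180 + X) = (-4982716 - 704025569367/47374)*(2293180 - 4552939) = -940076757151/47374*(-2259759) = 2124346912662786609/47374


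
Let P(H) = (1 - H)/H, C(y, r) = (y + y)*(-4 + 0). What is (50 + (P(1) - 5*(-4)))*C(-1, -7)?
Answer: 560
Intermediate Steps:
C(y, r) = -8*y (C(y, r) = (2*y)*(-4) = -8*y)
P(H) = (1 - H)/H
(50 + (P(1) - 5*(-4)))*C(-1, -7) = (50 + ((1 - 1*1)/1 - 5*(-4)))*(-8*(-1)) = (50 + (1*(1 - 1) + 20))*8 = (50 + (1*0 + 20))*8 = (50 + (0 + 20))*8 = (50 + 20)*8 = 70*8 = 560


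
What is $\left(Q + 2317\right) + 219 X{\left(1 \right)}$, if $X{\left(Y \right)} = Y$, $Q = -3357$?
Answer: $-821$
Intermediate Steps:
$\left(Q + 2317\right) + 219 X{\left(1 \right)} = \left(-3357 + 2317\right) + 219 \cdot 1 = -1040 + 219 = -821$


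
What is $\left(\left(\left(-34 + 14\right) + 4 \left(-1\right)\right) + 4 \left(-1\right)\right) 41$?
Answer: $-1148$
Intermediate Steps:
$\left(\left(\left(-34 + 14\right) + 4 \left(-1\right)\right) + 4 \left(-1\right)\right) 41 = \left(\left(-20 - 4\right) - 4\right) 41 = \left(-24 - 4\right) 41 = \left(-28\right) 41 = -1148$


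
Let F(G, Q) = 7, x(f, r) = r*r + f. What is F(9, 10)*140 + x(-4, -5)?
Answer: 1001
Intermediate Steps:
x(f, r) = f + r**2 (x(f, r) = r**2 + f = f + r**2)
F(9, 10)*140 + x(-4, -5) = 7*140 + (-4 + (-5)**2) = 980 + (-4 + 25) = 980 + 21 = 1001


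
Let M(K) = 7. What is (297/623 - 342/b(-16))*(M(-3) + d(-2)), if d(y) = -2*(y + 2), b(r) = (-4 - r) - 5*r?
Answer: -92871/4094 ≈ -22.685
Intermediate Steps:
b(r) = -4 - 6*r
d(y) = -4 - 2*y (d(y) = -2*(2 + y) = -4 - 2*y)
(297/623 - 342/b(-16))*(M(-3) + d(-2)) = (297/623 - 342/(-4 - 6*(-16)))*(7 + (-4 - 2*(-2))) = (297*(1/623) - 342/(-4 + 96))*(7 + (-4 + 4)) = (297/623 - 342/92)*(7 + 0) = (297/623 - 342*1/92)*7 = (297/623 - 171/46)*7 = -92871/28658*7 = -92871/4094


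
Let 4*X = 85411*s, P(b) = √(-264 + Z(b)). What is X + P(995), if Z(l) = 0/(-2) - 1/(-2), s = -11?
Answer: -939521/4 + I*√1054/2 ≈ -2.3488e+5 + 16.233*I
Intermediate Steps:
Z(l) = ½ (Z(l) = 0*(-½) - 1*(-½) = 0 + ½ = ½)
P(b) = I*√1054/2 (P(b) = √(-264 + ½) = √(-527/2) = I*√1054/2)
X = -939521/4 (X = (85411*(-11))/4 = (¼)*(-939521) = -939521/4 ≈ -2.3488e+5)
X + P(995) = -939521/4 + I*√1054/2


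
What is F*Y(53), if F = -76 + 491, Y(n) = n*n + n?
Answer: 1187730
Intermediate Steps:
Y(n) = n + n² (Y(n) = n² + n = n + n²)
F = 415
F*Y(53) = 415*(53*(1 + 53)) = 415*(53*54) = 415*2862 = 1187730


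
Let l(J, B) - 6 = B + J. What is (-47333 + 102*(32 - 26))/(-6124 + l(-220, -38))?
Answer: 46721/6376 ≈ 7.3276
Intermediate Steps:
l(J, B) = 6 + B + J (l(J, B) = 6 + (B + J) = 6 + B + J)
(-47333 + 102*(32 - 26))/(-6124 + l(-220, -38)) = (-47333 + 102*(32 - 26))/(-6124 + (6 - 38 - 220)) = (-47333 + 102*6)/(-6124 - 252) = (-47333 + 612)/(-6376) = -46721*(-1/6376) = 46721/6376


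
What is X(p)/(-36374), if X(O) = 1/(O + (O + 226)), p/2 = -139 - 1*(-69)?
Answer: 1/1964196 ≈ 5.0911e-7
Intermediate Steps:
p = -140 (p = 2*(-139 - 1*(-69)) = 2*(-139 + 69) = 2*(-70) = -140)
X(O) = 1/(226 + 2*O) (X(O) = 1/(O + (226 + O)) = 1/(226 + 2*O))
X(p)/(-36374) = (1/(2*(113 - 140)))/(-36374) = ((½)/(-27))*(-1/36374) = ((½)*(-1/27))*(-1/36374) = -1/54*(-1/36374) = 1/1964196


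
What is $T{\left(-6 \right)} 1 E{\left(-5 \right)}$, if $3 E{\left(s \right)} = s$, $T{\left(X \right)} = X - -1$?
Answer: $\frac{25}{3} \approx 8.3333$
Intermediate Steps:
$T{\left(X \right)} = 1 + X$ ($T{\left(X \right)} = X + 1 = 1 + X$)
$E{\left(s \right)} = \frac{s}{3}$
$T{\left(-6 \right)} 1 E{\left(-5 \right)} = \left(1 - 6\right) 1 \cdot \frac{1}{3} \left(-5\right) = \left(-5\right) 1 \left(- \frac{5}{3}\right) = \left(-5\right) \left(- \frac{5}{3}\right) = \frac{25}{3}$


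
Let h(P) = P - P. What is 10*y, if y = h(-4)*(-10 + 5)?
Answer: 0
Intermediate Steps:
h(P) = 0
y = 0 (y = 0*(-10 + 5) = 0*(-5) = 0)
10*y = 10*0 = 0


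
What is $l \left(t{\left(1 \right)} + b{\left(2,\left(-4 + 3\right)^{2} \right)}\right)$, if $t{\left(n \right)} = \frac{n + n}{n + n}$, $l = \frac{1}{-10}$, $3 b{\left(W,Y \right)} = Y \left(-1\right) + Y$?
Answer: $- \frac{1}{10} \approx -0.1$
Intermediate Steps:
$b{\left(W,Y \right)} = 0$ ($b{\left(W,Y \right)} = \frac{Y \left(-1\right) + Y}{3} = \frac{- Y + Y}{3} = \frac{1}{3} \cdot 0 = 0$)
$l = - \frac{1}{10} \approx -0.1$
$t{\left(n \right)} = 1$ ($t{\left(n \right)} = \frac{2 n}{2 n} = 2 n \frac{1}{2 n} = 1$)
$l \left(t{\left(1 \right)} + b{\left(2,\left(-4 + 3\right)^{2} \right)}\right) = - \frac{1 + 0}{10} = \left(- \frac{1}{10}\right) 1 = - \frac{1}{10}$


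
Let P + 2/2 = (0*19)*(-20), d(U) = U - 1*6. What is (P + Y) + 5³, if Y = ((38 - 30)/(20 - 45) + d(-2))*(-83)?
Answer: 20364/25 ≈ 814.56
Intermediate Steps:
d(U) = -6 + U (d(U) = U - 6 = -6 + U)
Y = 17264/25 (Y = ((38 - 30)/(20 - 45) + (-6 - 2))*(-83) = (8/(-25) - 8)*(-83) = (8*(-1/25) - 8)*(-83) = (-8/25 - 8)*(-83) = -208/25*(-83) = 17264/25 ≈ 690.56)
P = -1 (P = -1 + (0*19)*(-20) = -1 + 0*(-20) = -1 + 0 = -1)
(P + Y) + 5³ = (-1 + 17264/25) + 5³ = 17239/25 + 125 = 20364/25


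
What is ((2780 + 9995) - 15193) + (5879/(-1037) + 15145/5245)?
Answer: -2633357832/1087813 ≈ -2420.8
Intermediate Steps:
((2780 + 9995) - 15193) + (5879/(-1037) + 15145/5245) = (12775 - 15193) + (5879*(-1/1037) + 15145*(1/5245)) = -2418 + (-5879/1037 + 3029/1049) = -2418 - 3025998/1087813 = -2633357832/1087813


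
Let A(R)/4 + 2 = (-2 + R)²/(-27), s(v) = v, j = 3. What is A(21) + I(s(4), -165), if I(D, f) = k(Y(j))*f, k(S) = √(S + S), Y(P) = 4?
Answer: -1660/27 - 330*√2 ≈ -528.17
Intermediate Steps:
A(R) = -8 - 4*(-2 + R)²/27 (A(R) = -8 + 4*((-2 + R)²/(-27)) = -8 + 4*((-2 + R)²*(-1/27)) = -8 + 4*(-(-2 + R)²/27) = -8 - 4*(-2 + R)²/27)
k(S) = √2*√S (k(S) = √(2*S) = √2*√S)
I(D, f) = 2*f*√2 (I(D, f) = (√2*√4)*f = (√2*2)*f = (2*√2)*f = 2*f*√2)
A(21) + I(s(4), -165) = (-8 - 4*(-2 + 21)²/27) + 2*(-165)*√2 = (-8 - 4/27*19²) - 330*√2 = (-8 - 4/27*361) - 330*√2 = (-8 - 1444/27) - 330*√2 = -1660/27 - 330*√2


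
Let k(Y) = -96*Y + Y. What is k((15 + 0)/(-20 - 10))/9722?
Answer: 95/19444 ≈ 0.0048858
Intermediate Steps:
k(Y) = -95*Y
k((15 + 0)/(-20 - 10))/9722 = -95*(15 + 0)/(-20 - 10)/9722 = -1425/(-30)*(1/9722) = -1425*(-1)/30*(1/9722) = -95*(-1/2)*(1/9722) = (95/2)*(1/9722) = 95/19444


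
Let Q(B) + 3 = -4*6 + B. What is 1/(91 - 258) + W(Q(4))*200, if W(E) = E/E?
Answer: 33399/167 ≈ 199.99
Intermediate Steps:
Q(B) = -27 + B (Q(B) = -3 + (-4*6 + B) = -3 + (-24 + B) = -27 + B)
W(E) = 1
1/(91 - 258) + W(Q(4))*200 = 1/(91 - 258) + 1*200 = 1/(-167) + 200 = -1/167 + 200 = 33399/167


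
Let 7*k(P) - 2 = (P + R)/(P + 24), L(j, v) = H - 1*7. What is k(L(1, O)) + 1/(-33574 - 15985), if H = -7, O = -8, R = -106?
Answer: -495597/346913 ≈ -1.4286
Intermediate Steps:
L(j, v) = -14 (L(j, v) = -7 - 1*7 = -7 - 7 = -14)
k(P) = 2/7 + (-106 + P)/(7*(24 + P)) (k(P) = 2/7 + ((P - 106)/(P + 24))/7 = 2/7 + ((-106 + P)/(24 + P))/7 = 2/7 + (-106 + P)/(7*(24 + P)))
k(L(1, O)) + 1/(-33574 - 15985) = (-58 + 3*(-14))/(7*(24 - 14)) + 1/(-33574 - 15985) = (1/7)*(-58 - 42)/10 + 1/(-49559) = (1/7)*(1/10)*(-100) - 1/49559 = -10/7 - 1/49559 = -495597/346913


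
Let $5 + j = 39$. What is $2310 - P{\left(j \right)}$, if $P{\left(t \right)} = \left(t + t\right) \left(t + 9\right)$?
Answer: $-614$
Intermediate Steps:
$j = 34$ ($j = -5 + 39 = 34$)
$P{\left(t \right)} = 2 t \left(9 + t\right)$
$2310 - P{\left(j \right)} = 2310 - 2 \cdot 34 \left(9 + 34\right) = 2310 - 2 \cdot 34 \cdot 43 = 2310 - 2924 = -614$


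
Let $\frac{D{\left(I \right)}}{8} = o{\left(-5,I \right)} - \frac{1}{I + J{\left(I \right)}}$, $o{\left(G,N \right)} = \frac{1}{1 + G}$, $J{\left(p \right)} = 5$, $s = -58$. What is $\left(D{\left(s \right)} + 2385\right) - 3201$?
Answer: $- \frac{43346}{53} \approx -817.85$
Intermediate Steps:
$D{\left(I \right)} = -2 - \frac{8}{5 + I}$ ($D{\left(I \right)} = 8 \left(\frac{1}{1 - 5} - \frac{1}{I + 5}\right) = 8 \left(\frac{1}{-4} - \frac{1}{5 + I}\right) = 8 \left(- \frac{1}{4} - \frac{1}{5 + I}\right) = -2 - \frac{8}{5 + I}$)
$\left(D{\left(s \right)} + 2385\right) - 3201 = \left(\frac{2 \left(-9 - -58\right)}{5 - 58} + 2385\right) - 3201 = \left(\frac{2 \left(-9 + 58\right)}{-53} + 2385\right) - 3201 = \left(2 \left(- \frac{1}{53}\right) 49 + 2385\right) - 3201 = \left(- \frac{98}{53} + 2385\right) - 3201 = \frac{126307}{53} - 3201 = - \frac{43346}{53}$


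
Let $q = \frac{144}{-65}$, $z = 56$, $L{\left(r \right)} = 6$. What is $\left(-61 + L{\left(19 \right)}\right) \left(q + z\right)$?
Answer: $- \frac{38456}{13} \approx -2958.2$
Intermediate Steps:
$q = - \frac{144}{65}$ ($q = 144 \left(- \frac{1}{65}\right) = - \frac{144}{65} \approx -2.2154$)
$\left(-61 + L{\left(19 \right)}\right) \left(q + z\right) = \left(-61 + 6\right) \left(- \frac{144}{65} + 56\right) = \left(-55\right) \frac{3496}{65} = - \frac{38456}{13}$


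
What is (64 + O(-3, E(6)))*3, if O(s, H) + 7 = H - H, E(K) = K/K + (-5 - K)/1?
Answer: 171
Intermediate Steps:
E(K) = -4 - K (E(K) = 1 + (-5 - K)*1 = 1 + (-5 - K) = -4 - K)
O(s, H) = -7 (O(s, H) = -7 + (H - H) = -7 + 0 = -7)
(64 + O(-3, E(6)))*3 = (64 - 7)*3 = 57*3 = 171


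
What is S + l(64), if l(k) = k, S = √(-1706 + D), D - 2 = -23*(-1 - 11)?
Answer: 64 + 2*I*√357 ≈ 64.0 + 37.789*I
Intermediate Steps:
D = 278 (D = 2 - 23*(-1 - 11) = 2 - 23*(-12) = 2 - 1*(-276) = 2 + 276 = 278)
S = 2*I*√357 (S = √(-1706 + 278) = √(-1428) = 2*I*√357 ≈ 37.789*I)
S + l(64) = 2*I*√357 + 64 = 64 + 2*I*√357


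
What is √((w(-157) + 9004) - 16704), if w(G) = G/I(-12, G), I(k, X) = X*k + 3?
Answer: I*√27418217559/1887 ≈ 87.75*I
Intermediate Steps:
I(k, X) = 3 + X*k
w(G) = G/(3 - 12*G) (w(G) = G/(3 + G*(-12)) = G/(3 - 12*G))
√((w(-157) + 9004) - 16704) = √(((⅓)*(-157)/(1 - 4*(-157)) + 9004) - 16704) = √(((⅓)*(-157)/(1 + 628) + 9004) - 16704) = √(((⅓)*(-157)/629 + 9004) - 16704) = √(((⅓)*(-157)*(1/629) + 9004) - 16704) = √((-157/1887 + 9004) - 16704) = √(16990391/1887 - 16704) = √(-14530057/1887) = I*√27418217559/1887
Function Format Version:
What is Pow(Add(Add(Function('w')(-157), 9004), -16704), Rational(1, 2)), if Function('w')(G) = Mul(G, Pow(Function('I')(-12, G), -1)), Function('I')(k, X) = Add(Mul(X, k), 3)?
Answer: Mul(Rational(1, 1887), I, Pow(27418217559, Rational(1, 2))) ≈ Mul(87.750, I)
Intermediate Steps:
Function('I')(k, X) = Add(3, Mul(X, k))
Function('w')(G) = Mul(G, Pow(Add(3, Mul(-12, G)), -1)) (Function('w')(G) = Mul(G, Pow(Add(3, Mul(G, -12)), -1)) = Mul(G, Pow(Add(3, Mul(-12, G)), -1)))
Pow(Add(Add(Function('w')(-157), 9004), -16704), Rational(1, 2)) = Pow(Add(Add(Mul(Rational(1, 3), -157, Pow(Add(1, Mul(-4, -157)), -1)), 9004), -16704), Rational(1, 2)) = Pow(Add(Add(Mul(Rational(1, 3), -157, Pow(Add(1, 628), -1)), 9004), -16704), Rational(1, 2)) = Pow(Add(Add(Mul(Rational(1, 3), -157, Pow(629, -1)), 9004), -16704), Rational(1, 2)) = Pow(Add(Add(Mul(Rational(1, 3), -157, Rational(1, 629)), 9004), -16704), Rational(1, 2)) = Pow(Add(Add(Rational(-157, 1887), 9004), -16704), Rational(1, 2)) = Pow(Add(Rational(16990391, 1887), -16704), Rational(1, 2)) = Pow(Rational(-14530057, 1887), Rational(1, 2)) = Mul(Rational(1, 1887), I, Pow(27418217559, Rational(1, 2)))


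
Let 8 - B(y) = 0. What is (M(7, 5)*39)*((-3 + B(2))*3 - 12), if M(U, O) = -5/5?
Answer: -117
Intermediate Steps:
B(y) = 8 (B(y) = 8 - 1*0 = 8 + 0 = 8)
M(U, O) = -1 (M(U, O) = -5*1/5 = -1)
(M(7, 5)*39)*((-3 + B(2))*3 - 12) = (-1*39)*((-3 + 8)*3 - 12) = -39*(5*3 - 12) = -39*(15 - 12) = -39*3 = -117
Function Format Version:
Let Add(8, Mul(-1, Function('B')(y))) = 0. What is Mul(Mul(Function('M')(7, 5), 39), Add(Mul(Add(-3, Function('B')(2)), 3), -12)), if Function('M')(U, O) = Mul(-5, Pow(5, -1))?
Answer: -117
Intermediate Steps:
Function('B')(y) = 8 (Function('B')(y) = Add(8, Mul(-1, 0)) = Add(8, 0) = 8)
Function('M')(U, O) = -1 (Function('M')(U, O) = Mul(-5, Rational(1, 5)) = -1)
Mul(Mul(Function('M')(7, 5), 39), Add(Mul(Add(-3, Function('B')(2)), 3), -12)) = Mul(Mul(-1, 39), Add(Mul(Add(-3, 8), 3), -12)) = Mul(-39, Add(Mul(5, 3), -12)) = Mul(-39, Add(15, -12)) = Mul(-39, 3) = -117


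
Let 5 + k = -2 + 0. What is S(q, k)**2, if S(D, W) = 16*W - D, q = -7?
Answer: 11025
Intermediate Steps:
k = -7 (k = -5 + (-2 + 0) = -5 - 2 = -7)
S(D, W) = -D + 16*W
S(q, k)**2 = (-1*(-7) + 16*(-7))**2 = (7 - 112)**2 = (-105)**2 = 11025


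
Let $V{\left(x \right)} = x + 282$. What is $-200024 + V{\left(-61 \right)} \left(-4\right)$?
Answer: $-200908$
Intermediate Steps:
$V{\left(x \right)} = 282 + x$
$-200024 + V{\left(-61 \right)} \left(-4\right) = -200024 + \left(282 - 61\right) \left(-4\right) = -200024 + 221 \left(-4\right) = -200024 - 884 = -200908$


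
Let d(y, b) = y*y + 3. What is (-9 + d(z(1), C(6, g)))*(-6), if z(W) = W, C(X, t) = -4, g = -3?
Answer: 30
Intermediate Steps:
d(y, b) = 3 + y**2 (d(y, b) = y**2 + 3 = 3 + y**2)
(-9 + d(z(1), C(6, g)))*(-6) = (-9 + (3 + 1**2))*(-6) = (-9 + (3 + 1))*(-6) = (-9 + 4)*(-6) = -5*(-6) = 30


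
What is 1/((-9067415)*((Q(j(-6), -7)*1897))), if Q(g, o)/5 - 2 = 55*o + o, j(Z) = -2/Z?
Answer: 1/33541728197250 ≈ 2.9814e-14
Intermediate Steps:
Q(g, o) = 10 + 280*o (Q(g, o) = 10 + 5*(55*o + o) = 10 + 5*(56*o) = 10 + 280*o)
1/((-9067415)*((Q(j(-6), -7)*1897))) = 1/((-9067415)*(((10 + 280*(-7))*1897))) = -1/(1897*(10 - 1960))/9067415 = -1/(9067415*((-1950*1897))) = -1/9067415/(-3699150) = -1/9067415*(-1/3699150) = 1/33541728197250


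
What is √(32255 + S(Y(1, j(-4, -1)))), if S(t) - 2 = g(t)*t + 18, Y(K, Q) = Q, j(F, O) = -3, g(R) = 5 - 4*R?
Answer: 4*√2014 ≈ 179.51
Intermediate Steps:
S(t) = 20 + t*(5 - 4*t) (S(t) = 2 + ((5 - 4*t)*t + 18) = 2 + (t*(5 - 4*t) + 18) = 2 + (18 + t*(5 - 4*t)) = 20 + t*(5 - 4*t))
√(32255 + S(Y(1, j(-4, -1)))) = √(32255 + (20 - 1*(-3)*(-5 + 4*(-3)))) = √(32255 + (20 - 1*(-3)*(-5 - 12))) = √(32255 + (20 - 1*(-3)*(-17))) = √(32255 + (20 - 51)) = √(32255 - 31) = √32224 = 4*√2014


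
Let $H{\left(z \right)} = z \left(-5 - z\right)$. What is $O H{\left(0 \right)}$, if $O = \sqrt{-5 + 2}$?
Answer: $0$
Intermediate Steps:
$O = i \sqrt{3}$ ($O = \sqrt{-3} = i \sqrt{3} \approx 1.732 i$)
$O H{\left(0 \right)} = i \sqrt{3} \left(\left(-1\right) 0 \left(5 + 0\right)\right) = i \sqrt{3} \left(\left(-1\right) 0 \cdot 5\right) = i \sqrt{3} \cdot 0 = 0$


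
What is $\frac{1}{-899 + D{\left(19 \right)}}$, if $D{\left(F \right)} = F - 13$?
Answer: $- \frac{1}{893} \approx -0.0011198$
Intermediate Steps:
$D{\left(F \right)} = -13 + F$
$\frac{1}{-899 + D{\left(19 \right)}} = \frac{1}{-899 + \left(-13 + 19\right)} = \frac{1}{-899 + 6} = \frac{1}{-893} = - \frac{1}{893}$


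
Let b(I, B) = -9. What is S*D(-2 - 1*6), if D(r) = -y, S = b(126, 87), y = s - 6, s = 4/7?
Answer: -342/7 ≈ -48.857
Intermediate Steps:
s = 4/7 (s = 4*(1/7) = 4/7 ≈ 0.57143)
y = -38/7 (y = 4/7 - 6 = -38/7 ≈ -5.4286)
S = -9
D(r) = 38/7 (D(r) = -1*(-38/7) = 38/7)
S*D(-2 - 1*6) = -9*38/7 = -342/7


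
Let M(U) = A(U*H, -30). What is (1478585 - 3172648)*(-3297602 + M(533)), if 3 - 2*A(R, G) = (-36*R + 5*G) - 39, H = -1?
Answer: 5602435747300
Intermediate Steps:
A(R, G) = 21 + 18*R - 5*G/2 (A(R, G) = 3/2 - ((-36*R + 5*G) - 39)/2 = 3/2 - (-39 - 36*R + 5*G)/2 = 3/2 + (39/2 + 18*R - 5*G/2) = 21 + 18*R - 5*G/2)
M(U) = 96 - 18*U (M(U) = 21 + 18*(U*(-1)) - 5/2*(-30) = 21 + 18*(-U) + 75 = 21 - 18*U + 75 = 96 - 18*U)
(1478585 - 3172648)*(-3297602 + M(533)) = (1478585 - 3172648)*(-3297602 + (96 - 18*533)) = -1694063*(-3297602 + (96 - 9594)) = -1694063*(-3297602 - 9498) = -1694063*(-3307100) = 5602435747300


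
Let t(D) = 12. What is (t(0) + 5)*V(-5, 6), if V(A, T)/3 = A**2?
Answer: 1275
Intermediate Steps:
V(A, T) = 3*A**2
(t(0) + 5)*V(-5, 6) = (12 + 5)*(3*(-5)**2) = 17*(3*25) = 17*75 = 1275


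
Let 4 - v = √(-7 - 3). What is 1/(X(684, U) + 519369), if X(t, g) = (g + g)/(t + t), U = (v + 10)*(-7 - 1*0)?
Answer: 121494917916/63100676615948647 - 2394*I*√10/63100676615948647 ≈ 1.9254e-6 - 1.1997e-13*I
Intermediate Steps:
v = 4 - I*√10 (v = 4 - √(-7 - 3) = 4 - √(-10) = 4 - I*√10 ≈ 4.0 - 3.1623*I)
U = -98 + 7*I*√10 (U = ((4 - I*√10) + 10)*(-7 - 1*0) = (14 - I*√10)*(-7 + 0) = (14 - I*√10)*(-7) = -98 + 7*I*√10 ≈ -98.0 + 22.136*I)
X(t, g) = g/t (X(t, g) = (2*g)/((2*t)) = (2*g)*(1/(2*t)) = g/t)
1/(X(684, U) + 519369) = 1/((-98 + 7*I*√10)/684 + 519369) = 1/((-98 + 7*I*√10)*(1/684) + 519369) = 1/((-49/342 + 7*I*√10/684) + 519369) = 1/(177624149/342 + 7*I*√10/684)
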